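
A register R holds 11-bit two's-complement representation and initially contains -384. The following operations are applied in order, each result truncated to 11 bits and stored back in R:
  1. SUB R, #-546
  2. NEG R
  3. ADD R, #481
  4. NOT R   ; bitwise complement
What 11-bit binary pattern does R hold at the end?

Start: R = -384 = 11010000000.
R = -384 − (-546) = 162 = 00010100010
R = −(162) = -162 = 11101011110
R = -162 + 481 = 319 = 00100111111
R = NOT 00100111111 = 11011000000 = -320

11011000000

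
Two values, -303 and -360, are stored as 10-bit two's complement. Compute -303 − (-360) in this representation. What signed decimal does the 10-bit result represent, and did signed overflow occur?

57; no overflow

-303 → 1011010001
-360 → 1010011000
Subtract via negate-and-add: invert 1010011000 + 1 = 0101101000 (i.e. 360).
  1011010001
+ 0101101000
= 0000111001  (discard carry-out 1)
Result 0000111001: MSB = 0 → value 57.
Addends (after negating the subtrahend) have opposite signs, so signed overflow cannot occur.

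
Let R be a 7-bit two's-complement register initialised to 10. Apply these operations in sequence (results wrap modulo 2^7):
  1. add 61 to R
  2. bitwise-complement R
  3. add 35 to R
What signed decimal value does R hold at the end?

Start: R = 10 = 0001010.
R = 10 + 61 = 71; wraps to -57 = 1000111
R = NOT 1000111 = 0111000 = 56
R = 56 + 35 = 91; wraps to -37 = 1011011

-37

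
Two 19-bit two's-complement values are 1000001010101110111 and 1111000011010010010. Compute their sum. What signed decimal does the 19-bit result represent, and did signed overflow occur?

236553; overflow

1000001010101110111 = -256649 (signed)
1111000011010010010 = -31086 (signed)
  1000001010101110111
+ 1111000011010010010
= 0111001110000001001  (discard carry-out 1)
Result 0111001110000001001: MSB = 0 → value 236553.
Both addends are negative but the stored result is non-negative: signed overflow. The true value -256649 + (-31086) = -287735 lies outside [-262144, 262143].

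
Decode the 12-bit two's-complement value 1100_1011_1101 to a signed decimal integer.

-835

MSB is 1, so the value is negative.
Unsigned reading: 3261. Subtract 2^12 = 4096: 3261 − 4096 = -835.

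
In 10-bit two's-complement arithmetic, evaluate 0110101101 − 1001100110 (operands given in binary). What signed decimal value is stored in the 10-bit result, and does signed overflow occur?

-185; overflow

0110101101 = 429 (signed)
1001100110 = -410 (signed)
Subtract via negate-and-add: invert 1001100110 + 1 = 0110011010 (i.e. 410).
  0110101101
+ 0110011010
= 1101000111
Result 1101000111: MSB = 1 → 839 − 1024 = -185.
Both addends (after negating the subtrahend) are non-negative but the stored result is negative: signed overflow. The true value 429 − (-410) = 839 lies outside [-512, 511].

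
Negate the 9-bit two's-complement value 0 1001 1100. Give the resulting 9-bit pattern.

101100100

Invert: 101100011. Add 1: 101100100.
Check: 010011100 = 156, 101100100 = -156.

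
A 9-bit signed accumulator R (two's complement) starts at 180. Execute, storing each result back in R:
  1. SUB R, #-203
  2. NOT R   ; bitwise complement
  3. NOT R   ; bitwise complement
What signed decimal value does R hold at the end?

-129

Start: R = 180 = 010110100.
R = 180 − (-203) = 383; wraps to -129 = 101111111
R = NOT 101111111 = 010000000 = 128
R = NOT 010000000 = 101111111 = -129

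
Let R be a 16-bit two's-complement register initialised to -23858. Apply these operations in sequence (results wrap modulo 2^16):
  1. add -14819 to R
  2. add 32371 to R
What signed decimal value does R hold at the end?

Start: R = -23858 = 1010001011001110.
R = -23858 + (-14819) = -38677; wraps to 26859 = 0110100011101011
R = 26859 + 32371 = 59230; wraps to -6306 = 1110011101011110

-6306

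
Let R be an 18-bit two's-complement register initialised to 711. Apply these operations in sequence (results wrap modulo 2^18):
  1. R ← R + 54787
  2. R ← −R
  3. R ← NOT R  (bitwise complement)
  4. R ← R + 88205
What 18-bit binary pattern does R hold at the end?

100011000101010110

Start: R = 711 = 000000001011000111.
R = 711 + 54787 = 55498 = 001101100011001010
R = −(55498) = -55498 = 110010011100110110
R = NOT 110010011100110110 = 001101100011001001 = 55497
R = 55497 + 88205 = 143702; wraps to -118442 = 100011000101010110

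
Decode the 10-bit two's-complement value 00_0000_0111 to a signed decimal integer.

MSB is 0, so the value is non-negative: 0000000111 = 7.

7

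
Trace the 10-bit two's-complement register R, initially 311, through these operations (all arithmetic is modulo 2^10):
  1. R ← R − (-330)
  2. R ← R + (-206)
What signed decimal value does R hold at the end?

435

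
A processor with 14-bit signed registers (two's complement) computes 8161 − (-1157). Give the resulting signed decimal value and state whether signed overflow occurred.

8161 → 01111111100001
-1157 → 11101101111011
Subtract via negate-and-add: invert 11101101111011 + 1 = 00010010000101 (i.e. 1157).
  01111111100001
+ 00010010000101
= 10010001100110
Result 10010001100110: MSB = 1 → 9318 − 16384 = -7066.
Both addends (after negating the subtrahend) are non-negative but the stored result is negative: signed overflow. The true value 8161 − (-1157) = 9318 lies outside [-8192, 8191].

-7066; overflow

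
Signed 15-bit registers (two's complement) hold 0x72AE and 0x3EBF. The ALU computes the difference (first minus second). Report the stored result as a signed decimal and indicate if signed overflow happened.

13295; overflow

0x72AE = 111001010101110 = -3410 (signed)
0x3EBF = 011111010111111 = 16063 (signed)
Subtract via negate-and-add: invert 011111010111111 + 1 = 100000101000001 (i.e. -16063).
  111001010101110
+ 100000101000001
= 011001111101111  (discard carry-out 1)
Result 011001111101111: MSB = 0 → value 13295.
Both addends (after negating the subtrahend) are negative but the stored result is non-negative: signed overflow. The true value -3410 − 16063 = -19473 lies outside [-16384, 16383].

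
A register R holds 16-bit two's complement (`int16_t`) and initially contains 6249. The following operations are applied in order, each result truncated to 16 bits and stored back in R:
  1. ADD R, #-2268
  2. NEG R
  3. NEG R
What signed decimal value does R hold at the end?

Start: R = 6249 = 0001100001101001.
R = 6249 + (-2268) = 3981 = 0000111110001101
R = −(3981) = -3981 = 1111000001110011
R = −(-3981) = 3981 = 0000111110001101

3981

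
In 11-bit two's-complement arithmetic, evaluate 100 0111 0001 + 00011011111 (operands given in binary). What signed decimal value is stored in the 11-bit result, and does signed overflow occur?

-688; no overflow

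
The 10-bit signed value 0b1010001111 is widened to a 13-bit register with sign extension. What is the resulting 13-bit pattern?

1111010001111

MSB of 1010001111 is 1; replicate it into the new high bits.
111|1010001111 → 1111010001111 (still -369).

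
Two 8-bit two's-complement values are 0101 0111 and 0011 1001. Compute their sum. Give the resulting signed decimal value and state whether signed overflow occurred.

0101 0111 → 01010111 = 87 (signed)
0011 1001 → 00111001 = 57 (signed)
  01010111
+ 00111001
= 10010000
Result 10010000: MSB = 1 → 144 − 256 = -112.
Both addends are non-negative but the stored result is negative: signed overflow. The true value 87 + 57 = 144 lies outside [-128, 127].

-112; overflow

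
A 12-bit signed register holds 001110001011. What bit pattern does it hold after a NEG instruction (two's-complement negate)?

110001110101

Invert: 110001110100. Add 1: 110001110101.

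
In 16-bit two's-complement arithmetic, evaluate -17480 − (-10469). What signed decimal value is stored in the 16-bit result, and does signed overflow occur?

-17480 → 1011101110111000
-10469 → 1101011100011011
Subtract via negate-and-add: invert 1101011100011011 + 1 = 0010100011100101 (i.e. 10469).
  1011101110111000
+ 0010100011100101
= 1110010010011101
Result 1110010010011101: MSB = 1 → 58525 − 65536 = -7011.
Addends (after negating the subtrahend) have opposite signs, so signed overflow cannot occur.

-7011; no overflow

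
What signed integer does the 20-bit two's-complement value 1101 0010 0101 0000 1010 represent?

-187126

MSB is 1, so the value is negative.
Invert: 00101101101011110101. Add 1: 00101101101011110110 = 187126. So the value is −187126.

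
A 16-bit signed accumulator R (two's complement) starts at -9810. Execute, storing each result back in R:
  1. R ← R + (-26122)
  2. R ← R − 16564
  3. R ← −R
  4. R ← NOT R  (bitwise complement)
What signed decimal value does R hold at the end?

13039

Start: R = -9810 = 1101100110101110.
R = -9810 + (-26122) = -35932; wraps to 29604 = 0111001110100100
R = 29604 − 16564 = 13040 = 0011001011110000
R = −(13040) = -13040 = 1100110100010000
R = NOT 1100110100010000 = 0011001011101111 = 13039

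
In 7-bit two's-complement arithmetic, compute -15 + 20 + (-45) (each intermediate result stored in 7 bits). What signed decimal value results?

-40

-15 + 20 = 5 (0000101)
5 + (-45) = -40 (1011000)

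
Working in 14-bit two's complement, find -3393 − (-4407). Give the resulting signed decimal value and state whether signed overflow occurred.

-3393 → 11001010111111
-4407 → 10111011001001
Subtract via negate-and-add: invert 10111011001001 + 1 = 01000100110111 (i.e. 4407).
  11001010111111
+ 01000100110111
= 00001111110110  (discard carry-out 1)
Result 00001111110110: MSB = 0 → value 1014.
Addends (after negating the subtrahend) have opposite signs, so signed overflow cannot occur.

1014; no overflow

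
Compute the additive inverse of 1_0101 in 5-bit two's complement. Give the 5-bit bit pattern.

Invert: 01010. Add 1: 01011.
Check: 10101 = -11, 01011 = 11.

01011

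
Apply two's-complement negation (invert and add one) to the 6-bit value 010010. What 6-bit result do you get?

101110

Invert: 101101. Add 1: 101110.
Check: 010010 = 18, 101110 = -18.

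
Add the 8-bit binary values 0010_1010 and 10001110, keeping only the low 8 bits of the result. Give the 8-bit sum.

10111000

  00101010
+ 10001110
= 10111000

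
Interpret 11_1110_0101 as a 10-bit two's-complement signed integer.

-27

MSB is 1, so the value is negative.
Invert: 0000011010. Add 1: 0000011011 = 27. So the value is −27.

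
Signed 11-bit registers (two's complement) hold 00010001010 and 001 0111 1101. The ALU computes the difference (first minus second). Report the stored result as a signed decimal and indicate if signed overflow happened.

-243; no overflow

00010001010 = 138 (signed)
001 0111 1101 → 00101111101 = 381 (signed)
Subtract via negate-and-add: invert 00101111101 + 1 = 11010000011 (i.e. -381).
  00010001010
+ 11010000011
= 11100001101
Result 11100001101: MSB = 1 → 1805 − 2048 = -243.
Addends (after negating the subtrahend) have opposite signs, so signed overflow cannot occur.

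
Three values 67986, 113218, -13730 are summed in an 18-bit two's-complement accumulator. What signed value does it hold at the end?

67986 + 113218 = 181204 → wraps to -80940 (101100001111010100)
-80940 + (-13730) = -94670 (101000111000110010)

-94670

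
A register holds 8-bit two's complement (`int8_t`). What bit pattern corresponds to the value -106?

10010110

|-106| = 106 = 01101010 in 8 bits.
Invert the bits: 10010101. Add 1: 10010110.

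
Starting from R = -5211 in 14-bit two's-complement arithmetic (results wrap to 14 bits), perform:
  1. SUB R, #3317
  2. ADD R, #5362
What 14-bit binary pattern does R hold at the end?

11001110100010

Start: R = -5211 = 10101110100101.
R = -5211 − 3317 = -8528; wraps to 7856 = 01111010110000
R = 7856 + 5362 = 13218; wraps to -3166 = 11001110100010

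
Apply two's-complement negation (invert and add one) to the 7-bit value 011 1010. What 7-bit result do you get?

Invert: 1000101. Add 1: 1000110.
Check: 0111010 = 58, 1000110 = -58.

1000110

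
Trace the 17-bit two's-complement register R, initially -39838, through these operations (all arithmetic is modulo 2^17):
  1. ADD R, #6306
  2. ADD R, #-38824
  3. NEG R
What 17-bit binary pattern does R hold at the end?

10001101010100100

Start: R = -39838 = 10110010001100010.
R = -39838 + 6306 = -33532 = 10111110100000100
R = -33532 + (-38824) = -72356; wraps to 58716 = 01110010101011100
R = −(58716) = -58716 = 10001101010100100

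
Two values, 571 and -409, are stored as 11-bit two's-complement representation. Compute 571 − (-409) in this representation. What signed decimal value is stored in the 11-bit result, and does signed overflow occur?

980; no overflow

571 → 01000111011
-409 → 11001100111
Subtract via negate-and-add: invert 11001100111 + 1 = 00110011001 (i.e. 409).
  01000111011
+ 00110011001
= 01111010100
Result 01111010100: MSB = 0 → value 980.
Both addends (after negating the subtrahend) are non-negative and so is the stored result: no signed overflow.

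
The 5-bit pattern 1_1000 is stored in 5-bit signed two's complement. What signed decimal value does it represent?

-8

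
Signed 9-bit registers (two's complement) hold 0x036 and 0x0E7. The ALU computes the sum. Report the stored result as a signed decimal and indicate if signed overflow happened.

-227; overflow

0x036 = 000110110 = 54 (signed)
0x0E7 = 011100111 = 231 (signed)
  000110110
+ 011100111
= 100011101
Result 100011101: MSB = 1 → 285 − 512 = -227.
Both addends are non-negative but the stored result is negative: signed overflow. The true value 54 + 231 = 285 lies outside [-256, 255].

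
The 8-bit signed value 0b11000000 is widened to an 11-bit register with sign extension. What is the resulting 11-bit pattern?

MSB of 11000000 is 1; replicate it into the new high bits.
111|11000000 → 11111000000 (still -64).

11111000000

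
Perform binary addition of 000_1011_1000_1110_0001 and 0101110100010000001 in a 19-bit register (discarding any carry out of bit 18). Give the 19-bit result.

0111010000101100010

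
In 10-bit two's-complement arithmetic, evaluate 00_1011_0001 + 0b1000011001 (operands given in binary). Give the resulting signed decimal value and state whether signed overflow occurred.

00_1011_0001 → 0010110001 = 177 (signed)
0b1000011001 → 1000011001 = -487 (signed)
  0010110001
+ 1000011001
= 1011001010
Result 1011001010: MSB = 1 → 714 − 1024 = -310.
Addends have opposite signs, so signed overflow cannot occur.

-310; no overflow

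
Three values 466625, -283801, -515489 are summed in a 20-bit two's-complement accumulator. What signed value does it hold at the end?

466625 + (-283801) = 182824 (00101100101000101000)
182824 + (-515489) = -332665 (10101110110010000111)

-332665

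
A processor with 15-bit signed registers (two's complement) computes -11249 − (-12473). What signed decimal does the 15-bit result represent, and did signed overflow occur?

1224; no overflow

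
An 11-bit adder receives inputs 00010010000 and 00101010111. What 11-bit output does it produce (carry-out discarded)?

  00010010000
+ 00101010111
= 00111100111

00111100111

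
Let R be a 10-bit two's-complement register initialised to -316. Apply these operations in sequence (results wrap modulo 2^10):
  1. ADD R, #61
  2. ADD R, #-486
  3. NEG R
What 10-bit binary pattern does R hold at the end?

Start: R = -316 = 1011000100.
R = -316 + 61 = -255 = 1100000001
R = -255 + (-486) = -741; wraps to 283 = 0100011011
R = −(283) = -283 = 1011100101

1011100101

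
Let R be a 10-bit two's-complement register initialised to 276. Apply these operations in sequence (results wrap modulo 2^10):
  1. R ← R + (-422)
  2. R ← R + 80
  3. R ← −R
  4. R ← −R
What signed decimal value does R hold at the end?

-66

Start: R = 276 = 0100010100.
R = 276 + (-422) = -146 = 1101101110
R = -146 + 80 = -66 = 1110111110
R = −(-66) = 66 = 0001000010
R = −(66) = -66 = 1110111110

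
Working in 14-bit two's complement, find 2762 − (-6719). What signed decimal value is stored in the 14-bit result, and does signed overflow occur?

-6903; overflow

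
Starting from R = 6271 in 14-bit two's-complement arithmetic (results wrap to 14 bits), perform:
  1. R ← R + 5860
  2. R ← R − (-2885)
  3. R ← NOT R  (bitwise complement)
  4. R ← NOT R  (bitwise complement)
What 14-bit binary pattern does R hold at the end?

11101010101000

Start: R = 6271 = 01100001111111.
R = 6271 + 5860 = 12131; wraps to -4253 = 10111101100011
R = -4253 − (-2885) = -1368 = 11101010101000
R = NOT 11101010101000 = 00010101010111 = 1367
R = NOT 00010101010111 = 11101010101000 = -1368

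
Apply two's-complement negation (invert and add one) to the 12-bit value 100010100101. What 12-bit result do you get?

Invert: 011101011010. Add 1: 011101011011.
Check: 100010100101 = -1883, 011101011011 = 1883.

011101011011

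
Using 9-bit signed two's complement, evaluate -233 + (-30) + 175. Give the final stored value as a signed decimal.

-88

-233 + (-30) = -263 → wraps to 249 (011111001)
249 + 175 = 424 → wraps to -88 (110101000)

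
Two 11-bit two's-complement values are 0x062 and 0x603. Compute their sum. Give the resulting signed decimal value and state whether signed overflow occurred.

-411; no overflow

0x062 = 00001100010 = 98 (signed)
0x603 = 11000000011 = -509 (signed)
  00001100010
+ 11000000011
= 11001100101
Result 11001100101: MSB = 1 → 1637 − 2048 = -411.
Addends have opposite signs, so signed overflow cannot occur.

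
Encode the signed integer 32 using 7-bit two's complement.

32 is non-negative, so write it directly in 7 bits: 0100000.

0100000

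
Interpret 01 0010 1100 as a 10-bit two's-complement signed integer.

MSB is 0, so the value is non-negative: 0100101100 = 300.

300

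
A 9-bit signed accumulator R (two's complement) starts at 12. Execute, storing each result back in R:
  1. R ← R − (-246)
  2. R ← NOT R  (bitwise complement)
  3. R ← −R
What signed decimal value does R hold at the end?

-253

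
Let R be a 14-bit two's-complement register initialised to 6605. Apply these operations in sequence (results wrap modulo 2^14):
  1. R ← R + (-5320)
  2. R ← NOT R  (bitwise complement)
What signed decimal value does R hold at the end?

-1286

Start: R = 6605 = 01100111001101.
R = 6605 + (-5320) = 1285 = 00010100000101
R = NOT 00010100000101 = 11101011111010 = -1286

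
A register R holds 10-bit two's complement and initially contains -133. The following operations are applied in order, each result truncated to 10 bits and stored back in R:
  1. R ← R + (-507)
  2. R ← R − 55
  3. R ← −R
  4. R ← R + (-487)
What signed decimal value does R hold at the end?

208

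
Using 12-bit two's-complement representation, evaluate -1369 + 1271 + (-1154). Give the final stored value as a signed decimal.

-1252

-1369 + 1271 = -98 (111110011110)
-98 + (-1154) = -1252 (101100011100)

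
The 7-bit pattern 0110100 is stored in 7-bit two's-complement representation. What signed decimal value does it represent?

52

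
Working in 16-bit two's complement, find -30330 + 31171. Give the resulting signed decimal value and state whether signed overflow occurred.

-30330 → 1000100110000110
31171 → 0111100111000011
  1000100110000110
+ 0111100111000011
= 0000001101001001  (discard carry-out 1)
Result 0000001101001001: MSB = 0 → value 841.
Addends have opposite signs, so signed overflow cannot occur.

841; no overflow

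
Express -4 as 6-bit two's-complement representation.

|-4| = 4 = 000100 in 6 bits.
Invert the bits: 111011. Add 1: 111100.
Check: 111100 reads as 60 − 64 = -4.

111100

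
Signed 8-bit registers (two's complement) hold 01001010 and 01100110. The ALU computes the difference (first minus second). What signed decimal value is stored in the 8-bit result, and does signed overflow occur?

-28; no overflow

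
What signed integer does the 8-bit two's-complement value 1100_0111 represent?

MSB is 1, so the value is negative.
Unsigned reading: 199. Subtract 2^8 = 256: 199 − 256 = -57.

-57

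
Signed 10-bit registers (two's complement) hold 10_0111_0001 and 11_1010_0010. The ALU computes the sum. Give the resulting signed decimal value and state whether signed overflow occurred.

-493; no overflow

10_0111_0001 → 1001110001 = -399 (signed)
11_1010_0010 → 1110100010 = -94 (signed)
  1001110001
+ 1110100010
= 1000010011  (discard carry-out 1)
Result 1000010011: MSB = 1 → 531 − 1024 = -493.
Both addends are negative and so is the stored result: no signed overflow.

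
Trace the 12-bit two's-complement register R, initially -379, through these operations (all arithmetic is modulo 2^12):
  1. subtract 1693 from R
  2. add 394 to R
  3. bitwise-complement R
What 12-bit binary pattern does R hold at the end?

Start: R = -379 = 111010000101.
R = -379 − 1693 = -2072; wraps to 2024 = 011111101000
R = 2024 + 394 = 2418; wraps to -1678 = 100101110010
R = NOT 100101110010 = 011010001101 = 1677

011010001101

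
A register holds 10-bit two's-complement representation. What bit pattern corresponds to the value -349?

1010100011

|-349| = 349 = 0101011101 in 10 bits.
Invert the bits: 1010100010. Add 1: 1010100011.
Check: 1010100011 reads as 675 − 1024 = -349.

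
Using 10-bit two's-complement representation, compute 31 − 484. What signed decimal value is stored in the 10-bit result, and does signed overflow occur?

-453; no overflow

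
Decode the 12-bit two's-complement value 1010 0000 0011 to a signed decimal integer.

-1533

MSB is 1, so the value is negative.
Invert: 010111111100. Add 1: 010111111101 = 1533. So the value is −1533.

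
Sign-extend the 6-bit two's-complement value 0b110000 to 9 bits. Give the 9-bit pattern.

MSB of 110000 is 1; replicate it into the new high bits.
111|110000 → 111110000 (still -16).

111110000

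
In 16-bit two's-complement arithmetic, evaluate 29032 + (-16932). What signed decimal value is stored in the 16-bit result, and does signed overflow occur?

12100; no overflow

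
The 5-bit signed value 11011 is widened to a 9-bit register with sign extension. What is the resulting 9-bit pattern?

MSB of 11011 is 1; replicate it into the new high bits.
1111|11011 → 111111011 (still -5).

111111011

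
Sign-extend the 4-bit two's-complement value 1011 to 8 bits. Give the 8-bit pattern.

11111011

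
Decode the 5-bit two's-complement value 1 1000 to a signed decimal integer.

MSB is 1, so the value is negative.
Unsigned reading: 24. Subtract 2^5 = 32: 24 − 32 = -8.

-8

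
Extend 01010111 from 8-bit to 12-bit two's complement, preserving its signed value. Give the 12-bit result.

000001010111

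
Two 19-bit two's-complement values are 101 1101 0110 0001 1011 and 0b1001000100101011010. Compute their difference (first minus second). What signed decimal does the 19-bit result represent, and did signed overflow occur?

101 1101 0110 0001 1011 → 1011101011000011011 = -141797 (signed)
0b1001000100101011010 → 1001000100101011010 = -226982 (signed)
Subtract via negate-and-add: invert 1001000100101011010 + 1 = 0110111011010100110 (i.e. 226982).
  1011101011000011011
+ 0110111011010100110
= 0010100110011000001  (discard carry-out 1)
Result 0010100110011000001: MSB = 0 → value 85185.
Addends (after negating the subtrahend) have opposite signs, so signed overflow cannot occur.

85185; no overflow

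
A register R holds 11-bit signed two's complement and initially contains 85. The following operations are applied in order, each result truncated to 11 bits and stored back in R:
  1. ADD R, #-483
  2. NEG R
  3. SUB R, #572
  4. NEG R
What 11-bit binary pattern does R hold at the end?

00010101110

Start: R = 85 = 00001010101.
R = 85 + (-483) = -398 = 11001110010
R = −(-398) = 398 = 00110001110
R = 398 − 572 = -174 = 11101010010
R = −(-174) = 174 = 00010101110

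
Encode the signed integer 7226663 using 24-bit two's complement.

7226663 is non-negative, so write it directly in 24 bits: 011011100100010100100111.

011011100100010100100111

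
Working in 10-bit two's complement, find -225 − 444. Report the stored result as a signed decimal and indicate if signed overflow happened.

355; overflow

-225 → 1100011111
444 → 0110111100
Subtract via negate-and-add: invert 0110111100 + 1 = 1001000100 (i.e. -444).
  1100011111
+ 1001000100
= 0101100011  (discard carry-out 1)
Result 0101100011: MSB = 0 → value 355.
Both addends (after negating the subtrahend) are negative but the stored result is non-negative: signed overflow. The true value -225 − 444 = -669 lies outside [-512, 511].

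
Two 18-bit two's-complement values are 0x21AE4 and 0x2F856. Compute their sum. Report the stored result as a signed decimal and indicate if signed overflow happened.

70458; overflow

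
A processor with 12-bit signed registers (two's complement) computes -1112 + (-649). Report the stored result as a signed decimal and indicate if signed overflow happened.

-1761; no overflow

-1112 → 101110101000
-649 → 110101110111
  101110101000
+ 110101110111
= 100100011111  (discard carry-out 1)
Result 100100011111: MSB = 1 → 2335 − 4096 = -1761.
Both addends are negative and so is the stored result: no signed overflow.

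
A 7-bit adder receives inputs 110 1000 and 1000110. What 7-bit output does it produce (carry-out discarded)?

  1101000
+ 1000110
= 0101110  (discard carry-out 1)

0101110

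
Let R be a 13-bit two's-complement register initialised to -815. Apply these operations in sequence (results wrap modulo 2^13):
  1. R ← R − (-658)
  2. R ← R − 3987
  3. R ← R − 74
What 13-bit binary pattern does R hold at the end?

0111110000110

Start: R = -815 = 1110011010001.
R = -815 − (-658) = -157 = 1111101100011
R = -157 − 3987 = -4144; wraps to 4048 = 0111111010000
R = 4048 − 74 = 3974 = 0111110000110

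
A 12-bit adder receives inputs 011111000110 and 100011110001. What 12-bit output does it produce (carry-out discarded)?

000010110111

  011111000110
+ 100011110001
= 000010110111  (discard carry-out 1)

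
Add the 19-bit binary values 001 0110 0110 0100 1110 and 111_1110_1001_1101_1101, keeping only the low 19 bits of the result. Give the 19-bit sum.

0010101000000101011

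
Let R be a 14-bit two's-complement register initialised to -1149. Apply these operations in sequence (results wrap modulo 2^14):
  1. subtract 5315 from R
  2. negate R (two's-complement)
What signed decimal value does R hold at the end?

Start: R = -1149 = 11101110000011.
R = -1149 − 5315 = -6464 = 10011011000000
R = −(-6464) = 6464 = 01100101000000

6464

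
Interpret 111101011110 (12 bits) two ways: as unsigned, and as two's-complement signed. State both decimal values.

Unsigned: 111101011110 = 3934.
Signed: MSB=1 → 3934 − 4096 = -162.

unsigned = 3934, signed = -162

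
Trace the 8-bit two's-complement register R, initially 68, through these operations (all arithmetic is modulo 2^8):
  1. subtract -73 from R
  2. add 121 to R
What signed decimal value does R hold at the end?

6

Start: R = 68 = 01000100.
R = 68 − (-73) = 141; wraps to -115 = 10001101
R = -115 + 121 = 6 = 00000110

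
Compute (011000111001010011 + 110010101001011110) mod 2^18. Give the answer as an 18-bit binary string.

001011100010110001

  011000111001010011
+ 110010101001011110
= 001011100010110001  (discard carry-out 1)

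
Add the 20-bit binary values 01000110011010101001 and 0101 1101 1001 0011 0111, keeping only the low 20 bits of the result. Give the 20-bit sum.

  01000110011010101001
+ 01011101100100110111
= 10100011111111100000

10100011111111100000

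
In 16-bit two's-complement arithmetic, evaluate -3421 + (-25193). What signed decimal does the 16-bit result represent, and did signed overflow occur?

-28614; no overflow

-3421 → 1111001010100011
-25193 → 1001110110010111
  1111001010100011
+ 1001110110010111
= 1001000000111010  (discard carry-out 1)
Result 1001000000111010: MSB = 1 → 36922 − 65536 = -28614.
Both addends are negative and so is the stored result: no signed overflow.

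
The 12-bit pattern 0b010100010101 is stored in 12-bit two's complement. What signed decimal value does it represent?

1301

MSB is 0, so the value is non-negative: 010100010101 = 1301.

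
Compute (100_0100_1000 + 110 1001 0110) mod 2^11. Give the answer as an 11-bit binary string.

01011011110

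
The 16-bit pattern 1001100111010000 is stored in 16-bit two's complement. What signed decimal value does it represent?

-26160

MSB is 1, so the value is negative.
Unsigned reading: 39376. Subtract 2^16 = 65536: 39376 − 65536 = -26160.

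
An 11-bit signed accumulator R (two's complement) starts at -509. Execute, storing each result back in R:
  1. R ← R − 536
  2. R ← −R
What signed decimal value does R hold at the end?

-1003

Start: R = -509 = 11000000011.
R = -509 − 536 = -1045; wraps to 1003 = 01111101011
R = −(1003) = -1003 = 10000010101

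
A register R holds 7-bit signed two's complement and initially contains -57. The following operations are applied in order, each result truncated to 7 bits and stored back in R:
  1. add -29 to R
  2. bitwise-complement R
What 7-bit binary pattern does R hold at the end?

1010101

Start: R = -57 = 1000111.
R = -57 + (-29) = -86; wraps to 42 = 0101010
R = NOT 0101010 = 1010101 = -43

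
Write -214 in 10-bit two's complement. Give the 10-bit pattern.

1100101010

|-214| = 214 = 0011010110 in 10 bits.
Invert the bits: 1100101001. Add 1: 1100101010.
Check: 1100101010 reads as 810 − 1024 = -214.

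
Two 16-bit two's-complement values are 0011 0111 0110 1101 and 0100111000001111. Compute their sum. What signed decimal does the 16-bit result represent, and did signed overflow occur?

-31364; overflow

0011 0111 0110 1101 → 0011011101101101 = 14189 (signed)
0100111000001111 = 19983 (signed)
  0011011101101101
+ 0100111000001111
= 1000010101111100
Result 1000010101111100: MSB = 1 → 34172 − 65536 = -31364.
Both addends are non-negative but the stored result is negative: signed overflow. The true value 14189 + 19983 = 34172 lies outside [-32768, 32767].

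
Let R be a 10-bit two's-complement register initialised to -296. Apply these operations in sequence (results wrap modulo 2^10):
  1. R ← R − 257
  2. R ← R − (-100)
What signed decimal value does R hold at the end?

Start: R = -296 = 1011011000.
R = -296 − 257 = -553; wraps to 471 = 0111010111
R = 471 − (-100) = 571; wraps to -453 = 1000111011

-453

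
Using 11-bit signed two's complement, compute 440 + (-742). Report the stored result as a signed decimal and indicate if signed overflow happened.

-302; no overflow

440 → 00110111000
-742 → 10100011010
  00110111000
+ 10100011010
= 11011010010
Result 11011010010: MSB = 1 → 1746 − 2048 = -302.
Addends have opposite signs, so signed overflow cannot occur.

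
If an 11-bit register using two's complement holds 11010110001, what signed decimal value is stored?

-335

MSB is 1, so the value is negative.
Unsigned reading: 1713. Subtract 2^11 = 2048: 1713 − 2048 = -335.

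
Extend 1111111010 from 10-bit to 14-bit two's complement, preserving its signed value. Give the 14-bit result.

11111111111010

MSB of 1111111010 is 1; replicate it into the new high bits.
1111|1111111010 → 11111111111010 (still -6).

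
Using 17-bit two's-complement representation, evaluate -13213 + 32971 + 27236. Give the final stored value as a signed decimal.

46994

-13213 + 32971 = 19758 (00100110100101110)
19758 + 27236 = 46994 (01011011110010010)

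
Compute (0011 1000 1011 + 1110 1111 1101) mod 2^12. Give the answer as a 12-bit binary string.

  001110001011
+ 111011111101
= 001010001000  (discard carry-out 1)

001010001000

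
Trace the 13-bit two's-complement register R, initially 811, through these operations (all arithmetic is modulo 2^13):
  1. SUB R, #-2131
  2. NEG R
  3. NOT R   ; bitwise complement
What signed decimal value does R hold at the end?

2941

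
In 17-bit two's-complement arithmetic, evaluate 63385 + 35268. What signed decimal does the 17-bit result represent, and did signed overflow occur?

-32419; overflow

63385 → 01111011110011001
35268 → 01000100111000100
  01111011110011001
+ 01000100111000100
= 11000000101011101
Result 11000000101011101: MSB = 1 → 98653 − 131072 = -32419.
Both addends are non-negative but the stored result is negative: signed overflow. The true value 63385 + 35268 = 98653 lies outside [-65536, 65535].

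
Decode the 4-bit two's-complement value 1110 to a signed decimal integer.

-2

MSB is 1, so the value is negative.
Invert: 0001. Add 1: 0010 = 2. So the value is −2.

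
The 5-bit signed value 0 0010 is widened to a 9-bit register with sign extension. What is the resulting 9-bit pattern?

000000010

MSB of 00010 is 0; replicate it into the new high bits.
0000|00010 → 000000010 (still 2).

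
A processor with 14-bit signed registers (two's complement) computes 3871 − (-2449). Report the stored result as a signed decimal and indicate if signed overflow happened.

6320; no overflow

3871 → 00111100011111
-2449 → 11011001101111
Subtract via negate-and-add: invert 11011001101111 + 1 = 00100110010001 (i.e. 2449).
  00111100011111
+ 00100110010001
= 01100010110000
Result 01100010110000: MSB = 0 → value 6320.
Both addends (after negating the subtrahend) are non-negative and so is the stored result: no signed overflow.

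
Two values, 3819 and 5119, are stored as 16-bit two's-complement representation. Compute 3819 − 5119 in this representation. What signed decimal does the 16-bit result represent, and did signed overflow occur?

-1300; no overflow

3819 → 0000111011101011
5119 → 0001001111111111
Subtract via negate-and-add: invert 0001001111111111 + 1 = 1110110000000001 (i.e. -5119).
  0000111011101011
+ 1110110000000001
= 1111101011101100
Result 1111101011101100: MSB = 1 → 64236 − 65536 = -1300.
Addends (after negating the subtrahend) have opposite signs, so signed overflow cannot occur.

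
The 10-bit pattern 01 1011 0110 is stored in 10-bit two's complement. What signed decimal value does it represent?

MSB is 0, so the value is non-negative: 0110110110 = 438.

438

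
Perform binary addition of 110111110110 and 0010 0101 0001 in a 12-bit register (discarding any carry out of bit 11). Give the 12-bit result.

  110111110110
+ 001001010001
= 000001000111  (discard carry-out 1)

000001000111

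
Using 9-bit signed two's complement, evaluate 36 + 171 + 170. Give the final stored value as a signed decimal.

-135

36 + 171 = 207 (011001111)
207 + 170 = 377 → wraps to -135 (101111001)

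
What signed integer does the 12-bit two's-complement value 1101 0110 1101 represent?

-659

MSB is 1, so the value is negative.
Invert: 001010010010. Add 1: 001010010011 = 659. So the value is −659.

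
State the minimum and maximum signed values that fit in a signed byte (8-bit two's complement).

Minimum: −2^7 = -128.
Maximum: 2^7 − 1 = 127.

min = -128, max = 127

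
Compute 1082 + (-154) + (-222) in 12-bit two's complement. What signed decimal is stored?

706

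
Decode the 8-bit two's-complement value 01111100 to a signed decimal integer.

124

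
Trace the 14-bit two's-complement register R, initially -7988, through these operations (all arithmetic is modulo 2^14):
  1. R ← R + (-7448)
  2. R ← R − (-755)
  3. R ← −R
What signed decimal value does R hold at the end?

Start: R = -7988 = 10000011001100.
R = -7988 + (-7448) = -15436; wraps to 948 = 00001110110100
R = 948 − (-755) = 1703 = 00011010100111
R = −(1703) = -1703 = 11100101011001

-1703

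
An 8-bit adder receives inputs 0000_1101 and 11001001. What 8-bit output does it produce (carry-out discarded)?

  00001101
+ 11001001
= 11010110

11010110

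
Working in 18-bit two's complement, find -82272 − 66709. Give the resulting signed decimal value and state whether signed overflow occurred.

113163; overflow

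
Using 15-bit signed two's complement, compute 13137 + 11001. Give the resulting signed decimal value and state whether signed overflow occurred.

13137 → 011001101010001
11001 → 010101011111001
  011001101010001
+ 010101011111001
= 101111001001010
Result 101111001001010: MSB = 1 → 24138 − 32768 = -8630.
Both addends are non-negative but the stored result is negative: signed overflow. The true value 13137 + 11001 = 24138 lies outside [-16384, 16383].

-8630; overflow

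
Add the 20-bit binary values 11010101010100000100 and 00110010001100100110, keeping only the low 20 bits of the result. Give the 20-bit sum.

  11010101010100000100
+ 00110010001100100110
= 00000111100000101010  (discard carry-out 1)

00000111100000101010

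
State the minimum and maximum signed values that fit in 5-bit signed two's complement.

min = -16, max = 15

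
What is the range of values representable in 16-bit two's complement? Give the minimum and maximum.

Minimum: −2^15 = -32768.
Maximum: 2^15 − 1 = 32767.

min = -32768, max = 32767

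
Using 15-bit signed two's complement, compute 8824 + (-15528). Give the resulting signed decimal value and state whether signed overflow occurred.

-6704; no overflow

8824 → 010001001111000
-15528 → 100001101011000
  010001001111000
+ 100001101011000
= 110010111010000
Result 110010111010000: MSB = 1 → 26064 − 32768 = -6704.
Addends have opposite signs, so signed overflow cannot occur.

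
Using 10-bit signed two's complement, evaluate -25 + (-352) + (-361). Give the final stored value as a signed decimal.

-25 + (-352) = -377 (1010000111)
-377 + (-361) = -738 → wraps to 286 (0100011110)

286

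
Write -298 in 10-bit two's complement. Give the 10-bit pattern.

1011010110

|-298| = 298 = 0100101010 in 10 bits.
Invert the bits: 1011010101. Add 1: 1011010110.
Check: 1011010110 reads as 726 − 1024 = -298.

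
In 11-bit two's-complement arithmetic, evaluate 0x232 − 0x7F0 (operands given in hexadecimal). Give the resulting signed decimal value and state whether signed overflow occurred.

0x232 = 01000110010 = 562 (signed)
0x7F0 = 11111110000 = -16 (signed)
Subtract via negate-and-add: invert 11111110000 + 1 = 00000010000 (i.e. 16).
  01000110010
+ 00000010000
= 01001000010
Result 01001000010: MSB = 0 → value 578.
Both addends (after negating the subtrahend) are non-negative and so is the stored result: no signed overflow.

578; no overflow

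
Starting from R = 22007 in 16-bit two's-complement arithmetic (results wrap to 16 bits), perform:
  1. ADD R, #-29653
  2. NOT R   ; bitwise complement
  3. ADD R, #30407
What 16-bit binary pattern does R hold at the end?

1001010010100100

Start: R = 22007 = 0101010111110111.
R = 22007 + (-29653) = -7646 = 1110001000100010
R = NOT 1110001000100010 = 0001110111011101 = 7645
R = 7645 + 30407 = 38052; wraps to -27484 = 1001010010100100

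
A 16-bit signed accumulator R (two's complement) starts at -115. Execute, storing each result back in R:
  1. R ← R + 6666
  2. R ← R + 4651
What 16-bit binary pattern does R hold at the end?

0010101111000010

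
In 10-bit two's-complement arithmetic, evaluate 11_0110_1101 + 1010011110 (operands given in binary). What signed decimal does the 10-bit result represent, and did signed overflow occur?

11_0110_1101 → 1101101101 = -147 (signed)
1010011110 = -354 (signed)
  1101101101
+ 1010011110
= 1000001011  (discard carry-out 1)
Result 1000001011: MSB = 1 → 523 − 1024 = -501.
Both addends are negative and so is the stored result: no signed overflow.

-501; no overflow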